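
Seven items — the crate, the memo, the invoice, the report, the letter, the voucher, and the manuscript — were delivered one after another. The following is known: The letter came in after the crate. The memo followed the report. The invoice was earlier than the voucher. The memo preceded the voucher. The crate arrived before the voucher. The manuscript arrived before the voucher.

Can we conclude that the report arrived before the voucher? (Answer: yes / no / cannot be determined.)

yes

Chain the constraints: the report → the memo → the voucher. Each link is directly stated, so the report comes before the voucher.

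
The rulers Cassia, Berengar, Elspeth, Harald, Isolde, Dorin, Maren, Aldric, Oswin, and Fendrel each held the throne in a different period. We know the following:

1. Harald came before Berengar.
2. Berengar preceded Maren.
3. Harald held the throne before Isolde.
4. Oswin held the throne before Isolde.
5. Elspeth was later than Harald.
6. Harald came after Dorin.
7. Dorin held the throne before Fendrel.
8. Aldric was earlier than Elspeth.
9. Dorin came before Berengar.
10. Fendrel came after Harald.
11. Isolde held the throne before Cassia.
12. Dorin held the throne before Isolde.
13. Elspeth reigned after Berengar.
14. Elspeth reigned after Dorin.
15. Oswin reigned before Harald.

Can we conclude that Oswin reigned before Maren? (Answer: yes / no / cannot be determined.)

Chain the constraints: Oswin → Harald → Berengar → Maren. Each link is directly stated, so Oswin comes before Maren.

yes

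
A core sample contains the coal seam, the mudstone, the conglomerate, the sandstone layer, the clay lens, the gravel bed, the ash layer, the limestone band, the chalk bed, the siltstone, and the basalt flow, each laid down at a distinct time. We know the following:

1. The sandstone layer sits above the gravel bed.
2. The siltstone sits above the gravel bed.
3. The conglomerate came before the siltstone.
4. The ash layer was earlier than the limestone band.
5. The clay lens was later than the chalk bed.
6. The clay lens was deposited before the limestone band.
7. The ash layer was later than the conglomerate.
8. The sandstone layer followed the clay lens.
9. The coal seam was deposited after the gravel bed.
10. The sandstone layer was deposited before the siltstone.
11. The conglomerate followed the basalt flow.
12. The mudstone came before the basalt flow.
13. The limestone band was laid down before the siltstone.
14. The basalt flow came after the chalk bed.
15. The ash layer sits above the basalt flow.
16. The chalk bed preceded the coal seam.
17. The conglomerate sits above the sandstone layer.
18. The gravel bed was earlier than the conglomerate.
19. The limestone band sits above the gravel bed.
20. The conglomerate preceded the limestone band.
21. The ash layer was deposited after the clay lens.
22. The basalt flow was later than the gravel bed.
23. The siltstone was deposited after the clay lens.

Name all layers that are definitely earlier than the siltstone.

Directly stated before the siltstone: the clay lens, the conglomerate, the gravel bed, the limestone band, and the sandstone layer.
The ash layer reaches the siltstone via the ash layer → the limestone band → the siltstone.
The basalt flow reaches the siltstone via the basalt flow → the conglomerate → the siltstone.
The chalk bed reaches the siltstone via the chalk bed → the clay lens → the siltstone.
Likewise the mudstone reaches the siltstone by chaining the stated constraints.
No chain forces the coal seam ahead of the siltstone.

the ash layer, the basalt flow, the chalk bed, the clay lens, the conglomerate, the gravel bed, the limestone band, the mudstone, the sandstone layer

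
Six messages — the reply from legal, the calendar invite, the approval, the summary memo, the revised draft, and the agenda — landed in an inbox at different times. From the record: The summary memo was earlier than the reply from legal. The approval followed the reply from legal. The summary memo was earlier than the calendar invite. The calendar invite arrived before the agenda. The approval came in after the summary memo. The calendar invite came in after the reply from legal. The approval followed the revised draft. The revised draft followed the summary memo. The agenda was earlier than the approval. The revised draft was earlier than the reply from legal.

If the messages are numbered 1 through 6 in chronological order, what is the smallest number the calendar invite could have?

4

The reply from legal, the revised draft, and the summary memo must all come before the calendar invite — 3 forced predecessors.
Nothing else is forced ahead of the calendar invite, so its earliest slot is position 3 + 1 = 4.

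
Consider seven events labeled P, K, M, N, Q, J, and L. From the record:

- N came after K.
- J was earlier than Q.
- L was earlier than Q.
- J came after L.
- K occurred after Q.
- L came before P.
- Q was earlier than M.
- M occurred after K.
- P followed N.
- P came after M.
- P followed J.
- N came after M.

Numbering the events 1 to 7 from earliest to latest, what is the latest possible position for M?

M must come before N and P — 2 events forced after it.
Everything else can be placed before M in some valid order, so M can sit as late as position 7 − 2 = 5.

5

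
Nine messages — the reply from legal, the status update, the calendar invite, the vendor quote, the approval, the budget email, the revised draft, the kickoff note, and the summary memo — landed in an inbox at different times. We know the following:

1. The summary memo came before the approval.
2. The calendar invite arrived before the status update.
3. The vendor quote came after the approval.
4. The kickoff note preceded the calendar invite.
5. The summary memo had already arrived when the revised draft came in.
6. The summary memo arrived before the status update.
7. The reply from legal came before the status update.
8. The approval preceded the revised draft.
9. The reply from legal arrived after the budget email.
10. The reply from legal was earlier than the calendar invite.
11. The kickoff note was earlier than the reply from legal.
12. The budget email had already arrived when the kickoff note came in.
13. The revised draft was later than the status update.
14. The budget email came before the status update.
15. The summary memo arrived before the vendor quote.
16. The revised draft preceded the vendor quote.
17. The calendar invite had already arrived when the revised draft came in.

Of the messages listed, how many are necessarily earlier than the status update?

Directly stated before the status update: the budget email, the calendar invite, the reply from legal, and the summary memo.
The kickoff note reaches the status update via the kickoff note → the reply from legal → the status update.
No chain forces the revised draft (or any of the others) ahead of the status update.
That's the budget email, the calendar invite, the kickoff note, the reply from legal, and the summary memo — 5 in all.

5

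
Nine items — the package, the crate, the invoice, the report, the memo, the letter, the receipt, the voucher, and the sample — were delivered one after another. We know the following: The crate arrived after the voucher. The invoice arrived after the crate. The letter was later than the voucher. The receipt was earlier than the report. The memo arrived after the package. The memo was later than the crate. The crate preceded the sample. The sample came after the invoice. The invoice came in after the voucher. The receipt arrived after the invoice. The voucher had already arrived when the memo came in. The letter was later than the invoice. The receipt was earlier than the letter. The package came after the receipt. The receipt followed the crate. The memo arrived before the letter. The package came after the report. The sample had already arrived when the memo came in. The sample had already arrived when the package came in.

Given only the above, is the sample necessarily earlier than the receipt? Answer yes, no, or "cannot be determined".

No chain of stated constraints runs from the sample to the receipt, and none runs from the receipt to the sample either.
So the relative order of the sample and the receipt is not fixed by the given facts.

cannot be determined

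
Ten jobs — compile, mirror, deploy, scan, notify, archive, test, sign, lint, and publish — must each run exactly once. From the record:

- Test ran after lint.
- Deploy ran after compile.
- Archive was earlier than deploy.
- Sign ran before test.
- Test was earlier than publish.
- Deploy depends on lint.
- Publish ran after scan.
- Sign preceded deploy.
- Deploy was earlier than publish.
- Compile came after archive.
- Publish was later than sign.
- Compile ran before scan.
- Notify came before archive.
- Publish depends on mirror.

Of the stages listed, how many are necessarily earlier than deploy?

Directly stated before deploy: archive, compile, lint, and sign.
Notify reaches deploy via notify → archive → deploy.
That's archive, compile, lint, notify, and sign — 5 in all.

5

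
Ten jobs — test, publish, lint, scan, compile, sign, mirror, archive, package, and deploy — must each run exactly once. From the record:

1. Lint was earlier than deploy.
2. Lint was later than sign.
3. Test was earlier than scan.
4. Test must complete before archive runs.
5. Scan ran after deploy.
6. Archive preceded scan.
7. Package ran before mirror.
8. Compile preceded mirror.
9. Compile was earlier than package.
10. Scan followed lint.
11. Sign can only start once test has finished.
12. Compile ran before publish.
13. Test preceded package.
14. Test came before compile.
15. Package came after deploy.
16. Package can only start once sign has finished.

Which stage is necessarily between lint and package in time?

Tracing the constraints gives lint → deploy → package, so deploy sits after lint and before package.
No other stage is forced both after lint and before package.

deploy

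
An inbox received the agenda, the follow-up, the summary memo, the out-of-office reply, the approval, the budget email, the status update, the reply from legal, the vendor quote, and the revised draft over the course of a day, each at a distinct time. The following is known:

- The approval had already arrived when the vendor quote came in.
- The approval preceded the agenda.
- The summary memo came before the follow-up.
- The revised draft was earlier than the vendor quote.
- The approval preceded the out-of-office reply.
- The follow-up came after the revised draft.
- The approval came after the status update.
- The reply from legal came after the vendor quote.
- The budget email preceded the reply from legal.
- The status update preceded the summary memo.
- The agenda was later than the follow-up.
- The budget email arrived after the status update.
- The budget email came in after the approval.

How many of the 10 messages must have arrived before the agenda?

Directly stated before the agenda: the approval and the follow-up.
The revised draft reaches the agenda via the revised draft → the follow-up → the agenda.
The status update reaches the agenda via the status update → the approval → the agenda.
The summary memo reaches the agenda via the summary memo → the follow-up → the agenda.
That's the approval, the follow-up, the revised draft, the status update, and the summary memo — 5 in all.

5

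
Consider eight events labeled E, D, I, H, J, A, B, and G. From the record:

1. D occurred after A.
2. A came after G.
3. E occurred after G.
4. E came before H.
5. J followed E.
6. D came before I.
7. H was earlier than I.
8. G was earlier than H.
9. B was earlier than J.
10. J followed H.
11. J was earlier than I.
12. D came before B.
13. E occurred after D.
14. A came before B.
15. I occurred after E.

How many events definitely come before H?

Directly stated before H: E and G.
A reaches H via A → D → E → H.
D reaches H via D → E → H.
No chain forces J (or any of the others) ahead of H.
That's A, D, E, and G — 4 in all.

4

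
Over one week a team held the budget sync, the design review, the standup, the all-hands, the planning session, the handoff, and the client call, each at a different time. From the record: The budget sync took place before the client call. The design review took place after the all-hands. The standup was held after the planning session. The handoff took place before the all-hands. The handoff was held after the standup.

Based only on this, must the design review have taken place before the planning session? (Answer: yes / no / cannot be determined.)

no

Tracing the constraints gives the planning session → the standup → the handoff → the all-hands → the design review, so the planning session must come before the design review.
That means the design review cannot be before the planning session.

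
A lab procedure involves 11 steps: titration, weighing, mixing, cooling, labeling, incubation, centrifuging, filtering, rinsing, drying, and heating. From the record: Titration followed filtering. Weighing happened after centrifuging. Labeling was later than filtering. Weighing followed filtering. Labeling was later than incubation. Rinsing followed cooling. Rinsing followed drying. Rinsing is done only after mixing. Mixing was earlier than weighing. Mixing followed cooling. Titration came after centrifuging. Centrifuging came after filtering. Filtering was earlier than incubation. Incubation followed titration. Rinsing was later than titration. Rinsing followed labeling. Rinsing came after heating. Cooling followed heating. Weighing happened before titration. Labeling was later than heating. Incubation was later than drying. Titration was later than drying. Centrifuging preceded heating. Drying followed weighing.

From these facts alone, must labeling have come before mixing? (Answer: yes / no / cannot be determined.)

Tracing the constraints gives mixing → weighing → titration → incubation → labeling, so mixing must come before labeling.
That means labeling cannot be before mixing.

no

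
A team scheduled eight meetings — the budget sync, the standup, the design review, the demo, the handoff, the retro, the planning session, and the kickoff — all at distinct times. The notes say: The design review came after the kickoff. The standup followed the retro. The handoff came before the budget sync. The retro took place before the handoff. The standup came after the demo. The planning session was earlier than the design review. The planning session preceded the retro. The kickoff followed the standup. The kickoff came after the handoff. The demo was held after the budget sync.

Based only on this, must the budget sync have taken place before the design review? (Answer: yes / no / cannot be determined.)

Chain the constraints: the budget sync → the demo → the standup → the kickoff → the design review. Each link is directly stated, so the budget sync comes before the design review.

yes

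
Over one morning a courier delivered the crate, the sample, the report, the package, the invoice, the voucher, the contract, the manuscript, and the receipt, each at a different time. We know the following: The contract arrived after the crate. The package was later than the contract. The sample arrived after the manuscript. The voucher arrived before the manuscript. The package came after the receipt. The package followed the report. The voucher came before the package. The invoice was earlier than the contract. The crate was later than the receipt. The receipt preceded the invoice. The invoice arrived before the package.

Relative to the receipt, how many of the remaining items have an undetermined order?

4

Forced after the receipt: the contract, the crate, the invoice, and the package.
That leaves the manuscript, the report, the sample, and the voucher with no forced order relative to the receipt — 4.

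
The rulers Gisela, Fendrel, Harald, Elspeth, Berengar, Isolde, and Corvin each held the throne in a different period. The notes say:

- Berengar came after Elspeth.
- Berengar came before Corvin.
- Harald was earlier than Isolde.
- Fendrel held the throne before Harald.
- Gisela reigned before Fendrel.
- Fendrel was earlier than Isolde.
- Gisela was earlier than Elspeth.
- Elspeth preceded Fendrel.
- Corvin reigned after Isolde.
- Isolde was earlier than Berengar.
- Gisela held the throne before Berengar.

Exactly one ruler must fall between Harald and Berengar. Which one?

Isolde

Tracing the constraints gives Harald → Isolde → Berengar, so Isolde sits after Harald and before Berengar.
No other ruler is forced both after Harald and before Berengar.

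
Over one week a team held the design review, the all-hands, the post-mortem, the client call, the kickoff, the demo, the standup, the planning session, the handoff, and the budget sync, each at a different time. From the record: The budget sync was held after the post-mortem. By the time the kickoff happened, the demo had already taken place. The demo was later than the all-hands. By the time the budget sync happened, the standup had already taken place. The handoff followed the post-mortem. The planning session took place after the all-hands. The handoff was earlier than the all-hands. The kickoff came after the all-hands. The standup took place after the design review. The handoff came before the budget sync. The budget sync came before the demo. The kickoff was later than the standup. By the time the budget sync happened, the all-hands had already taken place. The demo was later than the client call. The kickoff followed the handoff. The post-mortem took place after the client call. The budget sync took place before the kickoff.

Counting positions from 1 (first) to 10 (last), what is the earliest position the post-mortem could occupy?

2

The client call must come before the post-mortem — 1 forced predecessor.
Nothing else is forced ahead of the post-mortem, so its earliest slot is position 1 + 1 = 2.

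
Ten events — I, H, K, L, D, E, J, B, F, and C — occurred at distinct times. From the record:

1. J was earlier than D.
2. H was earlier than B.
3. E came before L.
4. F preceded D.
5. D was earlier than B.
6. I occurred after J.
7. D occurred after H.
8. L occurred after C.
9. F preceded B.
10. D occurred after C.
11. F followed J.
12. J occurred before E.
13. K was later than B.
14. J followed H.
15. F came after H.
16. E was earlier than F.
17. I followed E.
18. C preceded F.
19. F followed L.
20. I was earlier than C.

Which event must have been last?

Every other event has a chain of constraints placing it before K, so K is last.

K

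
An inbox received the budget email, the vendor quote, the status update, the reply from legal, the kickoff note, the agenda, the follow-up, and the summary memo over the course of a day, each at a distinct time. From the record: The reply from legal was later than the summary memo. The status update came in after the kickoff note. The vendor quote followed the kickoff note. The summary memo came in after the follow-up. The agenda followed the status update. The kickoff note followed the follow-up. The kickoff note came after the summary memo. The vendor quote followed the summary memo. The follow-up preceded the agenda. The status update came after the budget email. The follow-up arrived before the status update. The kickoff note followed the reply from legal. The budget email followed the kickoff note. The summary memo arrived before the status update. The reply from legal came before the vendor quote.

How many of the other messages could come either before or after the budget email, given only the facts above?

Forced before the budget email: the follow-up, the kickoff note, the reply from legal, and the summary memo; forced after the budget email: the agenda and the status update.
That leaves the vendor quote with no forced order relative to the budget email — 1.

1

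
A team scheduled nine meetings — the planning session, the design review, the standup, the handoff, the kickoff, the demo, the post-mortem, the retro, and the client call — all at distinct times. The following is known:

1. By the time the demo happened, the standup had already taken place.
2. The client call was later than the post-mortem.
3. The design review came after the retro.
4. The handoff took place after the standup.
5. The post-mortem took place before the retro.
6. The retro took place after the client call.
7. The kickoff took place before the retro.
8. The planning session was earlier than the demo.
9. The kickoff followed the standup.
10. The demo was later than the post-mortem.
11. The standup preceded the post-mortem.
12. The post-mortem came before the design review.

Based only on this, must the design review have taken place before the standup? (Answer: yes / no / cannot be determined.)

no

Tracing the constraints gives the standup → the post-mortem → the design review, so the standup must come before the design review.
That means the design review cannot be before the standup.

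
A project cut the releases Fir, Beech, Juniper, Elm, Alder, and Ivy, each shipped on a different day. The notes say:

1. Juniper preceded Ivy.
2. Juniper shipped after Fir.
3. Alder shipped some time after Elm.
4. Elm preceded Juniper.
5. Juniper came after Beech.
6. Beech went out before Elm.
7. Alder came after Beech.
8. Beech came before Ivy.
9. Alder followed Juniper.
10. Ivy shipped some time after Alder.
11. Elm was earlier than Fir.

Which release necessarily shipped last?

Ivy

Every other release has a chain of constraints placing it before Ivy, so Ivy is last.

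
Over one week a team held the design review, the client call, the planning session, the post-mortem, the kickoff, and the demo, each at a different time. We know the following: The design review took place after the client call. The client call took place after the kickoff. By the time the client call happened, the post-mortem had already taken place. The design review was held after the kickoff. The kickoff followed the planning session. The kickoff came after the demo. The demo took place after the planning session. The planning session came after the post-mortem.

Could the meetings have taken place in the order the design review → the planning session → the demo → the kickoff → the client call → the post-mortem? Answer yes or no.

no

The constraints require the kickoff before the design review, but in the proposed sequence the design review appears ahead of the kickoff. That one violation is enough.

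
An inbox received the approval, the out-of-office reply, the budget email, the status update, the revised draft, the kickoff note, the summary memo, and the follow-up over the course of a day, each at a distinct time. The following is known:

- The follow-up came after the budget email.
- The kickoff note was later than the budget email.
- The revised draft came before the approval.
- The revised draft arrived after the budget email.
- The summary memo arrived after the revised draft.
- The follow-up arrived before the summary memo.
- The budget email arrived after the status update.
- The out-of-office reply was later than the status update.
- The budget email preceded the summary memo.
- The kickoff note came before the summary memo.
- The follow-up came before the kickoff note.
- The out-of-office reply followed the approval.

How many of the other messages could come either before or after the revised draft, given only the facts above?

Forced before the revised draft: the budget email and the status update; forced after the revised draft: the approval, the out-of-office reply, and the summary memo.
That leaves the follow-up and the kickoff note with no forced order relative to the revised draft — 2.

2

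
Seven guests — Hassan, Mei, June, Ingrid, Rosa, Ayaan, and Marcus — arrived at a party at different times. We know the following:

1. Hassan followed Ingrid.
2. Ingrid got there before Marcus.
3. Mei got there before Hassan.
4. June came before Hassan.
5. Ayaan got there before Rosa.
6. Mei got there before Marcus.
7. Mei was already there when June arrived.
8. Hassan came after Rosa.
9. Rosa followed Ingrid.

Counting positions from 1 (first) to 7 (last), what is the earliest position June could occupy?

Mei must come before June — 1 forced predecessor.
Nothing else is forced ahead of June, so their earliest slot is position 1 + 1 = 2.

2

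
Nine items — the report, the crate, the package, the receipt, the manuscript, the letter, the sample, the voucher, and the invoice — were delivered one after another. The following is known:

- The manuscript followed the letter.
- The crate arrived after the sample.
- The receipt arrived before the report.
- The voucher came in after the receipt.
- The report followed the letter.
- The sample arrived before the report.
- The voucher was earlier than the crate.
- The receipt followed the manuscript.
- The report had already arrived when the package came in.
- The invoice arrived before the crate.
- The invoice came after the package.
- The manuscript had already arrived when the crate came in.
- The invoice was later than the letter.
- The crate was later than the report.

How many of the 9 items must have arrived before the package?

5

Directly stated before the package: the report.
The letter reaches the package via the letter → the report → the package.
The manuscript reaches the package via the manuscript → the receipt → the report → the package.
The receipt reaches the package via the receipt → the report → the package.
Likewise the sample reaches the package by chaining the stated constraints.
That's the letter, the manuscript, the receipt, the report, and the sample — 5 in all.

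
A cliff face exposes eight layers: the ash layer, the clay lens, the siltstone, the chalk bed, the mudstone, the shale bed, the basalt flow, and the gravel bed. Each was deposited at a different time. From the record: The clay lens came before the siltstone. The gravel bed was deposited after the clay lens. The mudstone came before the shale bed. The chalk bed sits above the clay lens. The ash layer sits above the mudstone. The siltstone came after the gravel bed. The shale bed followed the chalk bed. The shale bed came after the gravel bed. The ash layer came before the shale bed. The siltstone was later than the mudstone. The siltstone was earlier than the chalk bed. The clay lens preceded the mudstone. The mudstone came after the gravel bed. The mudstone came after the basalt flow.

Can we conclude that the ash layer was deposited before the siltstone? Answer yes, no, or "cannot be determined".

cannot be determined

No chain of stated constraints runs from the ash layer to the siltstone, and none runs from the siltstone to the ash layer either.
So the relative order of the ash layer and the siltstone is not fixed by the given facts.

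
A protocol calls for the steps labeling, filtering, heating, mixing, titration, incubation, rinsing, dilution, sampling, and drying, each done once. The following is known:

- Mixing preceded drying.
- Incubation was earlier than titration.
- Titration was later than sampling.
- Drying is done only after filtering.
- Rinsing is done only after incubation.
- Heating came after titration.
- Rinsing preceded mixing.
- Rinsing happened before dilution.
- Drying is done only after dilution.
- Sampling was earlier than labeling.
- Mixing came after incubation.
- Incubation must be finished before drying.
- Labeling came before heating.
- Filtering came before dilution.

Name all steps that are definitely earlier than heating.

incubation, labeling, sampling, titration

Directly stated before heating: labeling and titration.
Incubation reaches heating via incubation → titration → heating.
Sampling reaches heating via sampling → titration → heating.
No chain forces mixing (or any of the others) ahead of heating.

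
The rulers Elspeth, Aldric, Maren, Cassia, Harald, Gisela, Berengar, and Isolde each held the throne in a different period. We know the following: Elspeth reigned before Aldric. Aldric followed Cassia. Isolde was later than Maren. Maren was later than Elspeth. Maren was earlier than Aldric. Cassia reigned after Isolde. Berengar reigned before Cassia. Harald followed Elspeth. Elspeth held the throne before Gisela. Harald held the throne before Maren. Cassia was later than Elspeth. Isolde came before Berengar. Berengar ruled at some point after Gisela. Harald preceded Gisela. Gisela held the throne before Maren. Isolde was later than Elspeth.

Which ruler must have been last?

Every other ruler has a chain of constraints placing them before Aldric, so Aldric is last.

Aldric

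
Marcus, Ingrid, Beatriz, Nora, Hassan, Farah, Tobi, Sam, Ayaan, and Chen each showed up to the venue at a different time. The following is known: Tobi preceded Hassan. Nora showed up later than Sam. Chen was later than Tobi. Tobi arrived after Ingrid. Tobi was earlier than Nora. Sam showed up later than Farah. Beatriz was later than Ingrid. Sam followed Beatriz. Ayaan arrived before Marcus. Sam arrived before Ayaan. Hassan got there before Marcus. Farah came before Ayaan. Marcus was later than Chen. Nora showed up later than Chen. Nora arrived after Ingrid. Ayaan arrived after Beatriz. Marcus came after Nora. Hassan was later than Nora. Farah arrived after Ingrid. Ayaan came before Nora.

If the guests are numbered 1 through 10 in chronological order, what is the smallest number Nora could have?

Ayaan, Beatriz, Chen, Farah, Ingrid, Sam, and Tobi must all come before Nora — 7 forced predecessors.
Nothing else is forced ahead of Nora, so their earliest slot is position 7 + 1 = 8.

8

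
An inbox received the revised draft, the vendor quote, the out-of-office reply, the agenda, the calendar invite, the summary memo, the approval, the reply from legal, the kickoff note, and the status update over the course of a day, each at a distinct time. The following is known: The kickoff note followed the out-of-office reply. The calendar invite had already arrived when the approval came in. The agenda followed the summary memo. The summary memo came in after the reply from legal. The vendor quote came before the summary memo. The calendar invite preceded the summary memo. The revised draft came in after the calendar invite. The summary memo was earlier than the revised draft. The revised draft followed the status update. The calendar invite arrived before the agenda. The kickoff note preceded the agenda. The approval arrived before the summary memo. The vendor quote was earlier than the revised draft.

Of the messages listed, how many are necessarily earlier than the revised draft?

Directly stated before the revised draft: the calendar invite, the status update, the summary memo, and the vendor quote.
The approval reaches the revised draft via the approval → the summary memo → the revised draft.
The reply from legal reaches the revised draft via the reply from legal → the summary memo → the revised draft.
That's the approval, the calendar invite, the reply from legal, the status update, the summary memo, and the vendor quote — 6 in all.

6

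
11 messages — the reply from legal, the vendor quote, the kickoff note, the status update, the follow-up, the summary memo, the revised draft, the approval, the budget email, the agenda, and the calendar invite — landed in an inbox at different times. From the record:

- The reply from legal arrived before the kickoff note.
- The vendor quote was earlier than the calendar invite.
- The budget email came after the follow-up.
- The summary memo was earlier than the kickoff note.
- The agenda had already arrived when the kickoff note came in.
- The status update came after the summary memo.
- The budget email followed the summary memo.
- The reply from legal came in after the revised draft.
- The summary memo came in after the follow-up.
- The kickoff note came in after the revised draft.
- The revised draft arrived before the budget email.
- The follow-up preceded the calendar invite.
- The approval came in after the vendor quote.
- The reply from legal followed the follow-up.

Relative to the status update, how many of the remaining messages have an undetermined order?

Forced before the status update: the follow-up and the summary memo.
That leaves the agenda, the approval, the budget email, the calendar invite, the kickoff note, the reply from legal, the revised draft, and the vendor quote with no forced order relative to the status update — 8.

8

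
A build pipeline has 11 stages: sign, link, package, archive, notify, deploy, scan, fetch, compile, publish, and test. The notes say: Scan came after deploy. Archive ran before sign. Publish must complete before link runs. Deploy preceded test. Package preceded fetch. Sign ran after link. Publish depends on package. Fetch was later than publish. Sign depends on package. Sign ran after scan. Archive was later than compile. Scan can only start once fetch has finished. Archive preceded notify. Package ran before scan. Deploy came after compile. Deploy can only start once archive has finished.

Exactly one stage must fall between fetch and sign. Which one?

Tracing the constraints gives fetch → scan → sign, so scan sits after fetch and before sign.
No other stage is forced both after fetch and before sign.

scan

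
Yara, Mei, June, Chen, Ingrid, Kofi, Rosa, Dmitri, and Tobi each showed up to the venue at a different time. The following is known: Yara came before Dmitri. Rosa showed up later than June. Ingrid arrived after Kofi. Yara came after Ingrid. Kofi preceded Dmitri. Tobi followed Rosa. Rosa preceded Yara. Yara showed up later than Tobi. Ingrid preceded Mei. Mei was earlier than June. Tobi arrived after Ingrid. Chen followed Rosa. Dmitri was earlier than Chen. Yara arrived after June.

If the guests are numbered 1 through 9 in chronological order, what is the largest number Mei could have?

Mei must come before Chen, Dmitri, June, Rosa, Tobi, and Yara — 6 guests forced after them.
Everything else can be placed before Mei in some valid order, so Mei can sit as late as position 9 − 6 = 3.

3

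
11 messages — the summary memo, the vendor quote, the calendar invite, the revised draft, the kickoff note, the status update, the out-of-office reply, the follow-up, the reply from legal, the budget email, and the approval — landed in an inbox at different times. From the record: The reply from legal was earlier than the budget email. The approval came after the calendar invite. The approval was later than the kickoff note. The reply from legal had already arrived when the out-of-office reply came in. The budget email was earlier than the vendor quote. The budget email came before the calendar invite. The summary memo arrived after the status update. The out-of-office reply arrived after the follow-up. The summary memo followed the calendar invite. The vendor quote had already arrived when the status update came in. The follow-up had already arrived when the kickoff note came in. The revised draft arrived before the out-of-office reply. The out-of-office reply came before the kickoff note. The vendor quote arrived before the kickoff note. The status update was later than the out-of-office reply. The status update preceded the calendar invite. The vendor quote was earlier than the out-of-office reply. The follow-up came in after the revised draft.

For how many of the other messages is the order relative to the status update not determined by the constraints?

Forced before the status update: the budget email, the follow-up, the out-of-office reply, the reply from legal, the revised draft, and the vendor quote; forced after the status update: the approval, the calendar invite, and the summary memo.
That leaves the kickoff note with no forced order relative to the status update — 1.

1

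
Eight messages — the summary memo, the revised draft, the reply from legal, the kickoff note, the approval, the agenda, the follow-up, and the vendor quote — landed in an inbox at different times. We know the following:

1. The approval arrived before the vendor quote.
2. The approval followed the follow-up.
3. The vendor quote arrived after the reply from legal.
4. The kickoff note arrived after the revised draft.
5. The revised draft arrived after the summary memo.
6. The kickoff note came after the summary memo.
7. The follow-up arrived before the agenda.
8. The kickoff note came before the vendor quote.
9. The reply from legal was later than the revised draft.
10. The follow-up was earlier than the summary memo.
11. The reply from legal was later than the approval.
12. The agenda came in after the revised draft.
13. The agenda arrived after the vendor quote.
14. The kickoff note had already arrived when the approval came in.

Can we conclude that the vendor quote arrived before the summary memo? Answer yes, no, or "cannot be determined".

Tracing the constraints gives the summary memo → the kickoff note → the vendor quote, so the summary memo must come before the vendor quote.
That means the vendor quote cannot be before the summary memo.

no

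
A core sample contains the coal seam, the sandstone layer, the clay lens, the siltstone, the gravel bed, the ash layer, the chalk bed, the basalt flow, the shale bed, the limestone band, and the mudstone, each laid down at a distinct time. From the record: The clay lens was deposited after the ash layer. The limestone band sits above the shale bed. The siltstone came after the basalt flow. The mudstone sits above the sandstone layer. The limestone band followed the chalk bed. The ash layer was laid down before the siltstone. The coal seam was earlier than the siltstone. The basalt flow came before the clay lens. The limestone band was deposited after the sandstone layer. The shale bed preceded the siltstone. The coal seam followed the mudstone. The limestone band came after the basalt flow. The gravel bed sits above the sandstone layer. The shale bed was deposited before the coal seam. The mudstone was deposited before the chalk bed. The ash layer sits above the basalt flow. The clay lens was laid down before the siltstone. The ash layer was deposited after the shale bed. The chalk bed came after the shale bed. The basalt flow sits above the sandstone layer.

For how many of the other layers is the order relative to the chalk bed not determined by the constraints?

6

Forced before the chalk bed: the mudstone, the sandstone layer, and the shale bed; forced after the chalk bed: the limestone band.
That leaves the ash layer, the basalt flow, the clay lens, the coal seam, the gravel bed, and the siltstone with no forced order relative to the chalk bed — 6.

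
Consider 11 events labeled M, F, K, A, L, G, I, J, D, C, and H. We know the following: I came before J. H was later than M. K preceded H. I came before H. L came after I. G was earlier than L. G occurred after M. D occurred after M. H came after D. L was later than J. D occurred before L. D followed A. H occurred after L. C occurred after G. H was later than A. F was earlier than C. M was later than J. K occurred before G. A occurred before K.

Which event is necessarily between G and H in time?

L

Tracing the constraints gives G → L → H, so L sits after G and before H.
No other event is forced both after G and before H.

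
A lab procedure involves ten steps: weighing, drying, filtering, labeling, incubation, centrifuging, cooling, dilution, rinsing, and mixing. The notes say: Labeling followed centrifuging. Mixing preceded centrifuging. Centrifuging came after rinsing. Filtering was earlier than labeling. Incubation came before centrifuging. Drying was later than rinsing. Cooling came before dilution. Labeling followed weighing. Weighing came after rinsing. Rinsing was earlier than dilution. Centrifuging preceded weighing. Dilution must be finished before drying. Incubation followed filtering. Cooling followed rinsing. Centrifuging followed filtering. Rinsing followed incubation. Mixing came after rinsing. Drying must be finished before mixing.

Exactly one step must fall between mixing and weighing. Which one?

centrifuging

Tracing the constraints gives mixing → centrifuging → weighing, so centrifuging sits after mixing and before weighing.
No other step is forced both after mixing and before weighing.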